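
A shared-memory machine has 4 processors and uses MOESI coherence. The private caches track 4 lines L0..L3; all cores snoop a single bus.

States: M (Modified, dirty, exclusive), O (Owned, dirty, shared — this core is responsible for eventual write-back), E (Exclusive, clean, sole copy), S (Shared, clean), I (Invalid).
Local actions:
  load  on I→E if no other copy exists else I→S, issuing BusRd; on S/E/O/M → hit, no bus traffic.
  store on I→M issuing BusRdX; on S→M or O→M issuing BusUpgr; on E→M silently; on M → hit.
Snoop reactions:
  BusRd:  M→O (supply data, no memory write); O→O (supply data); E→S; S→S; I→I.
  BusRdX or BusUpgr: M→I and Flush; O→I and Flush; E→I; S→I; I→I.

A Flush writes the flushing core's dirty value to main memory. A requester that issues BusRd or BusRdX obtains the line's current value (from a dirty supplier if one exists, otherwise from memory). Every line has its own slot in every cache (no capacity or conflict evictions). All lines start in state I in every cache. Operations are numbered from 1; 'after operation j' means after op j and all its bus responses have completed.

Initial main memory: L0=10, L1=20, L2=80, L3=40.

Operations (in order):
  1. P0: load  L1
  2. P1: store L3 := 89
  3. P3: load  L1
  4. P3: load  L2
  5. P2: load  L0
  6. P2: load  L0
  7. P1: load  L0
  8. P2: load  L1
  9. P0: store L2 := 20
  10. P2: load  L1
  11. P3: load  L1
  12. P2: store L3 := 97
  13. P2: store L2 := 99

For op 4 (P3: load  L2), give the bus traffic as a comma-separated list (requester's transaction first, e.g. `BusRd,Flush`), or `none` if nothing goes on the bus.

[1] P0: load  L1 | P0:E(20), P1:I, P2:I, P3:I | bus: BusRd
[2] P1: store L3 := 89 | P0:I, P1:M(89), P2:I, P3:I | bus: BusRdX
[3] P3: load  L1 | P0:S(20), P1:I, P2:I, P3:S(20) | bus: BusRd
[4] P3: load  L2 | P0:I, P1:I, P2:I, P3:E(80) | bus: BusRd
[5] P2: load  L0 | P0:I, P1:I, P2:E(10), P3:I | bus: BusRd
[6] P2: load  L0 | P0:I, P1:I, P2:E(10), P3:I | bus: none
[7] P1: load  L0 | P0:I, P1:S(10), P2:S(10), P3:I | bus: BusRd
[8] P2: load  L1 | P0:S(20), P1:I, P2:S(20), P3:S(20) | bus: BusRd
[9] P0: store L2 := 20 | P0:M(20), P1:I, P2:I, P3:I | bus: BusRdX
[10] P2: load  L1 | P0:S(20), P1:I, P2:S(20), P3:S(20) | bus: none
[11] P3: load  L1 | P0:S(20), P1:I, P2:S(20), P3:S(20) | bus: none
[12] P2: store L3 := 97 | P0:I, P1:I, P2:M(97), P3:I | bus: BusRdX,Flush
[13] P2: store L2 := 99 | P0:I, P1:I, P2:M(99), P3:I | bus: BusRdX,Flush

bus = BusRd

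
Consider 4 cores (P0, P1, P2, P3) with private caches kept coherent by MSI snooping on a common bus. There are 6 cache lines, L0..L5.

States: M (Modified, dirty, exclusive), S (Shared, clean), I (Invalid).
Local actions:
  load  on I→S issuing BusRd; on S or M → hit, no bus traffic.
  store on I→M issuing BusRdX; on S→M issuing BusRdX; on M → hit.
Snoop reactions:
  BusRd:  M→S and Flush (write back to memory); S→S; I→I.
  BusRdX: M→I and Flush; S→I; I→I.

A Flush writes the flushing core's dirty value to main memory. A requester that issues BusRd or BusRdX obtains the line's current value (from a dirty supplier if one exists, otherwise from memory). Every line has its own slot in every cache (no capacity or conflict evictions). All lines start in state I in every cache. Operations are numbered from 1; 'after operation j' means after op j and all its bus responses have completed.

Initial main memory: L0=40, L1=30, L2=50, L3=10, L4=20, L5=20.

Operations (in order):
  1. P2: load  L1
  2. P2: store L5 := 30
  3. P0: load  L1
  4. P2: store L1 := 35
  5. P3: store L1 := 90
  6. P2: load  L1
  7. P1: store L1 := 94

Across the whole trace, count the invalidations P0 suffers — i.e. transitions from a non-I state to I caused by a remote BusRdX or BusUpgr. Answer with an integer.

1. P2: load  L1  bus=[BusRd]  L1: P0=I P1=I P2=S P3=I  mem[L1]=30
2. P2: store L5 := 30  bus=[BusRdX]  L5: P0=I P1=I P2=M P3=I  mem[L5]=20
3. P0: load  L1  bus=[BusRd]  L1: P0=S P1=I P2=S P3=I  mem[L1]=30
4. P2: store L1 := 35  bus=[BusRdX]  L1: P0=I P1=I P2=M P3=I  mem[L1]=30
5. P3: store L1 := 90  bus=[BusRdX,Flush]  L1: P0=I P1=I P2=I P3=M  mem[L1]=35
6. P2: load  L1  bus=[BusRd,Flush]  L1: P0=I P1=I P2=S P3=S  mem[L1]=90
7. P1: store L1 := 94  bus=[BusRdX]  L1: P0=I P1=M P2=I P3=I  mem[L1]=90

invalidations = 1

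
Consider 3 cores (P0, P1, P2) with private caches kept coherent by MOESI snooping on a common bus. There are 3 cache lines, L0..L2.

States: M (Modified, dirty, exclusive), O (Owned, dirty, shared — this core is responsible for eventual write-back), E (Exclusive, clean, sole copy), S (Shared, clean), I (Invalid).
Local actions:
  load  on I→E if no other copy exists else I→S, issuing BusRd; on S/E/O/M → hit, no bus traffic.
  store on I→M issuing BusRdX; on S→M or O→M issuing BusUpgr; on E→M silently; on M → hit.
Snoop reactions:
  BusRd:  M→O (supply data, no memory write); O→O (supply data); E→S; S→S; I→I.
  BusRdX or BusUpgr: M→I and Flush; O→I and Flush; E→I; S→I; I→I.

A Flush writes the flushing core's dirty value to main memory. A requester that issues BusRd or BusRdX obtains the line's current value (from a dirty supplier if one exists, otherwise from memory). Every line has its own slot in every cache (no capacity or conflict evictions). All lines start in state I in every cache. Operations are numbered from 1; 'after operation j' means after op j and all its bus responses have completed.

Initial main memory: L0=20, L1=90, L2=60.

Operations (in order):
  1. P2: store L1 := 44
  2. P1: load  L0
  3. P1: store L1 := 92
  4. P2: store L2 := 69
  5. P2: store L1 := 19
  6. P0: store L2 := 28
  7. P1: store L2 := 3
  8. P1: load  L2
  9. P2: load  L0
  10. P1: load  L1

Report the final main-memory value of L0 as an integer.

memory[L0] = 20

  op1 P2: store L1 := 44 → I/I/M on L1; bus BusRdX; mem=90
  op2 P1: load  L0 → I/E/I on L0; bus BusRd; mem=20
  op3 P1: store L1 := 92 → I/M/I on L1; bus BusRdX Flush; mem=44
  op4 P2: store L2 := 69 → I/I/M on L2; bus BusRdX; mem=60
  op5 P2: store L1 := 19 → I/I/M on L1; bus BusRdX Flush; mem=92
  op6 P0: store L2 := 28 → M/I/I on L2; bus BusRdX Flush; mem=69
  op7 P1: store L2 := 3 → I/M/I on L2; bus BusRdX Flush; mem=28
  op8 P1: load  L2 → I/M/I on L2; bus (none); mem=28
  op9 P2: load  L0 → I/S/S on L0; bus BusRd; mem=20
  op10 P1: load  L1 → I/S/O on L1; bus BusRd; mem=92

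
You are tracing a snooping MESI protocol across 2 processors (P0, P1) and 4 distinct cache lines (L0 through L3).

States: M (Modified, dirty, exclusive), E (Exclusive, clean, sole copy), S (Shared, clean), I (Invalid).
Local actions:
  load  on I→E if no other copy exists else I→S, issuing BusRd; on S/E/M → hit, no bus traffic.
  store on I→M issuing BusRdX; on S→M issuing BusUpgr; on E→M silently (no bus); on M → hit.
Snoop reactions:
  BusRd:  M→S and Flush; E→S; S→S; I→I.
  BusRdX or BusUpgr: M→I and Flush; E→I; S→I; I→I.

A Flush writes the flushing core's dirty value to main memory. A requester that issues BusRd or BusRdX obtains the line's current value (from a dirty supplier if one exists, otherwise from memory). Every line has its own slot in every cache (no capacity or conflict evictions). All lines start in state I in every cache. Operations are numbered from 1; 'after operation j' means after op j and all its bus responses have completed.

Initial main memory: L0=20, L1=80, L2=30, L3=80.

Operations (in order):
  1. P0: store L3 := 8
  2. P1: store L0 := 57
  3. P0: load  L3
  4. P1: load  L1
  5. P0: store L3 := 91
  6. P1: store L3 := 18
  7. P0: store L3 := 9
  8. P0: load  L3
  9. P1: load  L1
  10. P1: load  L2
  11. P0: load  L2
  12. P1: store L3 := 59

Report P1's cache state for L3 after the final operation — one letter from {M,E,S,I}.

step 1: P0: store L3 := 8  ⟶  MI  (L3)  txn=BusRdX  M[L3]=80
step 2: P1: store L0 := 57  ⟶  IM  (L0)  txn=BusRdX  M[L0]=20
step 3: P0: load  L3  ⟶  MI  (L3)  txn=∅  M[L3]=80
step 4: P1: load  L1  ⟶  IE  (L1)  txn=BusRd  M[L1]=80
step 5: P0: store L3 := 91  ⟶  MI  (L3)  txn=∅  M[L3]=80
step 6: P1: store L3 := 18  ⟶  IM  (L3)  txn=BusRdX+Flush  M[L3]=91
step 7: P0: store L3 := 9  ⟶  MI  (L3)  txn=BusRdX+Flush  M[L3]=18
step 8: P0: load  L3  ⟶  MI  (L3)  txn=∅  M[L3]=18
step 9: P1: load  L1  ⟶  IE  (L1)  txn=∅  M[L1]=80
step 10: P1: load  L2  ⟶  IE  (L2)  txn=BusRd  M[L2]=30
step 11: P0: load  L2  ⟶  SS  (L2)  txn=BusRd  M[L2]=30
step 12: P1: store L3 := 59  ⟶  IM  (L3)  txn=BusRdX+Flush  M[L3]=9

state = M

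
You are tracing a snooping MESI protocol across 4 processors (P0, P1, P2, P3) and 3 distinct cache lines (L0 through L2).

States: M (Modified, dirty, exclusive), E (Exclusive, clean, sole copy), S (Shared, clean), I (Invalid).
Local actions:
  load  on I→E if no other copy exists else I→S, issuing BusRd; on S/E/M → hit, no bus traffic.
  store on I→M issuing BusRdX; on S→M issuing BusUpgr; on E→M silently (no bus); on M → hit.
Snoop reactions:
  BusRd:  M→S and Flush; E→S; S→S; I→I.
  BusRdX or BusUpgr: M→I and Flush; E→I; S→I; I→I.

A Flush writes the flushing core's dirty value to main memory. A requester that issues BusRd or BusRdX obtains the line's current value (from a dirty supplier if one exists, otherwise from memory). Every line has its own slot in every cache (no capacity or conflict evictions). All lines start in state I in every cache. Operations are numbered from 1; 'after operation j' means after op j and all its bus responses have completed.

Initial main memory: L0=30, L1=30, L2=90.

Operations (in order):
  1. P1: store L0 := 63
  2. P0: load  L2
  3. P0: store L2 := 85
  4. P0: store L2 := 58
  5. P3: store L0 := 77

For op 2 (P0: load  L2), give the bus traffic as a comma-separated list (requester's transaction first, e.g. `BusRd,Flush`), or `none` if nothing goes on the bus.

bus = BusRd

  op1 P1: store L0 := 63 → I/M/I/I on L0; bus BusRdX; mem=30
  op2 P0: load  L2 → E/I/I/I on L2; bus BusRd; mem=90
  op3 P0: store L2 := 85 → M/I/I/I on L2; bus (none); mem=90
  op4 P0: store L2 := 58 → M/I/I/I on L2; bus (none); mem=90
  op5 P3: store L0 := 77 → I/I/I/M on L0; bus BusRdX Flush; mem=63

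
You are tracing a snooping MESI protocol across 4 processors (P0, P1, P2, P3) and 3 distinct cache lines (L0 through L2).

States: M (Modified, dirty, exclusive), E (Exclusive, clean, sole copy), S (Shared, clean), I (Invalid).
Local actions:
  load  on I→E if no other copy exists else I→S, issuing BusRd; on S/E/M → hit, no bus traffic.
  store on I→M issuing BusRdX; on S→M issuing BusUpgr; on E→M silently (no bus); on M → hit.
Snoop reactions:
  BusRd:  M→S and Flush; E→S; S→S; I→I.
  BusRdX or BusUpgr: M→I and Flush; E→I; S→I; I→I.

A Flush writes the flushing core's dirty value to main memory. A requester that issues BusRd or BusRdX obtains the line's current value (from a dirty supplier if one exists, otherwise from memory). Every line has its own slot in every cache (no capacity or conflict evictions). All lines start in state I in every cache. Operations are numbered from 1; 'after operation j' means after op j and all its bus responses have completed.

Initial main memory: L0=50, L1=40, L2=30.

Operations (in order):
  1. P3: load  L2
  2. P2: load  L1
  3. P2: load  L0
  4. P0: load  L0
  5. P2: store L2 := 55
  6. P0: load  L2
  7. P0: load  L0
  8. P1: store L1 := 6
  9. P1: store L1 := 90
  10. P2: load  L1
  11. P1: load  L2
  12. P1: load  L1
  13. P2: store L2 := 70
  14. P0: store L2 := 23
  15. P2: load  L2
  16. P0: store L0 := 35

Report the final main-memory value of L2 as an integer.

memory[L2] = 23

[1] P3: load  L2 | P0:I, P1:I, P2:I, P3:E(30) | bus: BusRd
[2] P2: load  L1 | P0:I, P1:I, P2:E(40), P3:I | bus: BusRd
[3] P2: load  L0 | P0:I, P1:I, P2:E(50), P3:I | bus: BusRd
[4] P0: load  L0 | P0:S(50), P1:I, P2:S(50), P3:I | bus: BusRd
[5] P2: store L2 := 55 | P0:I, P1:I, P2:M(55), P3:I | bus: BusRdX
[6] P0: load  L2 | P0:S(55), P1:I, P2:S(55), P3:I | bus: BusRd,Flush
[7] P0: load  L0 | P0:S(50), P1:I, P2:S(50), P3:I | bus: none
[8] P1: store L1 := 6 | P0:I, P1:M(6), P2:I, P3:I | bus: BusRdX
[9] P1: store L1 := 90 | P0:I, P1:M(90), P2:I, P3:I | bus: none
[10] P2: load  L1 | P0:I, P1:S(90), P2:S(90), P3:I | bus: BusRd,Flush
[11] P1: load  L2 | P0:S(55), P1:S(55), P2:S(55), P3:I | bus: BusRd
[12] P1: load  L1 | P0:I, P1:S(90), P2:S(90), P3:I | bus: none
[13] P2: store L2 := 70 | P0:I, P1:I, P2:M(70), P3:I | bus: BusUpgr
[14] P0: store L2 := 23 | P0:M(23), P1:I, P2:I, P3:I | bus: BusRdX,Flush
[15] P2: load  L2 | P0:S(23), P1:I, P2:S(23), P3:I | bus: BusRd,Flush
[16] P0: store L0 := 35 | P0:M(35), P1:I, P2:I, P3:I | bus: BusUpgr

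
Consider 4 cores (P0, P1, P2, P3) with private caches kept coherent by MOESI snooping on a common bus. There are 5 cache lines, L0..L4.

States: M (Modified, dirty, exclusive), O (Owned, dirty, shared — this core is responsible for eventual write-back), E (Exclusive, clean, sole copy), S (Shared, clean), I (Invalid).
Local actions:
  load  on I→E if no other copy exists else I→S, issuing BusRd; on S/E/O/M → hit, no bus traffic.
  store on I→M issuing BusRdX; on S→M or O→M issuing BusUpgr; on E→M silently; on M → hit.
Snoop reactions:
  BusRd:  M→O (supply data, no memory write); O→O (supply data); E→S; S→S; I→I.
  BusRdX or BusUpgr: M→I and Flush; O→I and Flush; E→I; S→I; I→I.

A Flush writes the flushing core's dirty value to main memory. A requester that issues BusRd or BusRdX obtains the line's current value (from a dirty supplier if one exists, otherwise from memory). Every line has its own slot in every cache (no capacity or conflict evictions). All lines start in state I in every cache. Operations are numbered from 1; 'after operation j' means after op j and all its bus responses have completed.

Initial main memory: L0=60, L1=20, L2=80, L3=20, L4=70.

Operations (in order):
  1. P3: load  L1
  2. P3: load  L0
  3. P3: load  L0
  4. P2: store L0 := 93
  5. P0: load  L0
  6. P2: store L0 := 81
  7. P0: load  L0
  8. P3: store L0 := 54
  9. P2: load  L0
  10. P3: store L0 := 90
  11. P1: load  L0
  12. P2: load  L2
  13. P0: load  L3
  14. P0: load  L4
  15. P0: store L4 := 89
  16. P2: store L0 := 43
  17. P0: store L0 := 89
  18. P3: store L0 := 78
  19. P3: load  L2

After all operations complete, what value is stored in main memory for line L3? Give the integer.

  op1 P3: load  L1 → I/I/I/E on L1; bus BusRd; mem=20
  op2 P3: load  L0 → I/I/I/E on L0; bus BusRd; mem=60
  op3 P3: load  L0 → I/I/I/E on L0; bus (none); mem=60
  op4 P2: store L0 := 93 → I/I/M/I on L0; bus BusRdX; mem=60
  op5 P0: load  L0 → S/I/O/I on L0; bus BusRd; mem=60
  op6 P2: store L0 := 81 → I/I/M/I on L0; bus BusUpgr; mem=60
  op7 P0: load  L0 → S/I/O/I on L0; bus BusRd; mem=60
  op8 P3: store L0 := 54 → I/I/I/M on L0; bus BusRdX Flush; mem=81
  op9 P2: load  L0 → I/I/S/O on L0; bus BusRd; mem=81
  op10 P3: store L0 := 90 → I/I/I/M on L0; bus BusUpgr; mem=81
  op11 P1: load  L0 → I/S/I/O on L0; bus BusRd; mem=81
  op12 P2: load  L2 → I/I/E/I on L2; bus BusRd; mem=80
  op13 P0: load  L3 → E/I/I/I on L3; bus BusRd; mem=20
  op14 P0: load  L4 → E/I/I/I on L4; bus BusRd; mem=70
  op15 P0: store L4 := 89 → M/I/I/I on L4; bus (none); mem=70
  op16 P2: store L0 := 43 → I/I/M/I on L0; bus BusRdX Flush; mem=90
  op17 P0: store L0 := 89 → M/I/I/I on L0; bus BusRdX Flush; mem=43
  op18 P3: store L0 := 78 → I/I/I/M on L0; bus BusRdX Flush; mem=89
  op19 P3: load  L2 → I/I/S/S on L2; bus BusRd; mem=80

memory[L3] = 20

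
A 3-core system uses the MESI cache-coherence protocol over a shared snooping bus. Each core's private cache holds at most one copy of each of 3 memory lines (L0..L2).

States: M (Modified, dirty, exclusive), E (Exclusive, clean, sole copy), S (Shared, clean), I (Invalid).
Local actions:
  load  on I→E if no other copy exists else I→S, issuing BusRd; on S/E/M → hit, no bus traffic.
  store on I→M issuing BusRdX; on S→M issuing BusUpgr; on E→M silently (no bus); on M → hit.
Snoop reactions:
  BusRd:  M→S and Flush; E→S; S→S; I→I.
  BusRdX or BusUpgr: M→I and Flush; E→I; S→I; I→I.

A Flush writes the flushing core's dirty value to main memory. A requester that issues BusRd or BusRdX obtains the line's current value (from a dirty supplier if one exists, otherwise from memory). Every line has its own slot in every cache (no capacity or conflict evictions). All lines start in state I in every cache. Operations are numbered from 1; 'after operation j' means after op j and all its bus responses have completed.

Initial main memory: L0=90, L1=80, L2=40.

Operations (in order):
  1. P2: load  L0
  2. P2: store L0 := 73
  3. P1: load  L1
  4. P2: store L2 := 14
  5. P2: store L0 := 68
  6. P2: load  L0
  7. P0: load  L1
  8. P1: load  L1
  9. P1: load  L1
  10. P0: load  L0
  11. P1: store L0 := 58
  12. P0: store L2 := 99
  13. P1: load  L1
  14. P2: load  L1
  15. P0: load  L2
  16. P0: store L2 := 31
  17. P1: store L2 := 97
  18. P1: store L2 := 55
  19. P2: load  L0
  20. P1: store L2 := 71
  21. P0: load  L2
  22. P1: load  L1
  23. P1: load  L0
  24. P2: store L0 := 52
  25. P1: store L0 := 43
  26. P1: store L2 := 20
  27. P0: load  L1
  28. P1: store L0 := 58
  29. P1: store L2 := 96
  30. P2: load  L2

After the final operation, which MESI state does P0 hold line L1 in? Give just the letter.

state = S

[1] P2: load  L0 | P0:I, P1:I, P2:E(90) | bus: BusRd
[2] P2: store L0 := 73 | P0:I, P1:I, P2:M(73) | bus: none
[3] P1: load  L1 | P0:I, P1:E(80), P2:I | bus: BusRd
[4] P2: store L2 := 14 | P0:I, P1:I, P2:M(14) | bus: BusRdX
[5] P2: store L0 := 68 | P0:I, P1:I, P2:M(68) | bus: none
[6] P2: load  L0 | P0:I, P1:I, P2:M(68) | bus: none
[7] P0: load  L1 | P0:S(80), P1:S(80), P2:I | bus: BusRd
[8] P1: load  L1 | P0:S(80), P1:S(80), P2:I | bus: none
[9] P1: load  L1 | P0:S(80), P1:S(80), P2:I | bus: none
[10] P0: load  L0 | P0:S(68), P1:I, P2:S(68) | bus: BusRd,Flush
[11] P1: store L0 := 58 | P0:I, P1:M(58), P2:I | bus: BusRdX
[12] P0: store L2 := 99 | P0:M(99), P1:I, P2:I | bus: BusRdX,Flush
[13] P1: load  L1 | P0:S(80), P1:S(80), P2:I | bus: none
[14] P2: load  L1 | P0:S(80), P1:S(80), P2:S(80) | bus: BusRd
[15] P0: load  L2 | P0:M(99), P1:I, P2:I | bus: none
[16] P0: store L2 := 31 | P0:M(31), P1:I, P2:I | bus: none
[17] P1: store L2 := 97 | P0:I, P1:M(97), P2:I | bus: BusRdX,Flush
[18] P1: store L2 := 55 | P0:I, P1:M(55), P2:I | bus: none
[19] P2: load  L0 | P0:I, P1:S(58), P2:S(58) | bus: BusRd,Flush
[20] P1: store L2 := 71 | P0:I, P1:M(71), P2:I | bus: none
[21] P0: load  L2 | P0:S(71), P1:S(71), P2:I | bus: BusRd,Flush
[22] P1: load  L1 | P0:S(80), P1:S(80), P2:S(80) | bus: none
[23] P1: load  L0 | P0:I, P1:S(58), P2:S(58) | bus: none
[24] P2: store L0 := 52 | P0:I, P1:I, P2:M(52) | bus: BusUpgr
[25] P1: store L0 := 43 | P0:I, P1:M(43), P2:I | bus: BusRdX,Flush
[26] P1: store L2 := 20 | P0:I, P1:M(20), P2:I | bus: BusUpgr
[27] P0: load  L1 | P0:S(80), P1:S(80), P2:S(80) | bus: none
[28] P1: store L0 := 58 | P0:I, P1:M(58), P2:I | bus: none
[29] P1: store L2 := 96 | P0:I, P1:M(96), P2:I | bus: none
[30] P2: load  L2 | P0:I, P1:S(96), P2:S(96) | bus: BusRd,Flush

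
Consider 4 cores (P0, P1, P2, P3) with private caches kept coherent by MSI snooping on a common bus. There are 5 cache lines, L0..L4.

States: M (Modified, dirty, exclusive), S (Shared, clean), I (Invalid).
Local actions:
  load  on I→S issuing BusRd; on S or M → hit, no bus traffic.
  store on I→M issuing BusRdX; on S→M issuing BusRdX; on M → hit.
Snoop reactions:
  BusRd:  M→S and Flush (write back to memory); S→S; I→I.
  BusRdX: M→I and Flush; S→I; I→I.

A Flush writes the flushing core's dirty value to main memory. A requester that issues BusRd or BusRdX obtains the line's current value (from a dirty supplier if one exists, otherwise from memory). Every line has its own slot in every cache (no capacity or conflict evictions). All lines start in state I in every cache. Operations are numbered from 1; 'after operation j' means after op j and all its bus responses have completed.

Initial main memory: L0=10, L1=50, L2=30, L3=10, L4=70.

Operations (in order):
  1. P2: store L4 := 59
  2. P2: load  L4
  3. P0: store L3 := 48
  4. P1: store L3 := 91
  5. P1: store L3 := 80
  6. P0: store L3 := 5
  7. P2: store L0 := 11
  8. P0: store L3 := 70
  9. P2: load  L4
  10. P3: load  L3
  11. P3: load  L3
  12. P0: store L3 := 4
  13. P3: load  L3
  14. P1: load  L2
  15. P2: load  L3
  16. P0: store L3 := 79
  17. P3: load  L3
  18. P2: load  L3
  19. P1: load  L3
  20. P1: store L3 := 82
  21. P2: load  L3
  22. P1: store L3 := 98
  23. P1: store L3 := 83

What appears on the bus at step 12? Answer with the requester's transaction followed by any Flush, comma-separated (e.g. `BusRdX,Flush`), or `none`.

bus = BusRdX

[1] P2: store L4 := 59 | P0:I, P1:I, P2:M(59), P3:I | bus: BusRdX
[2] P2: load  L4 | P0:I, P1:I, P2:M(59), P3:I | bus: none
[3] P0: store L3 := 48 | P0:M(48), P1:I, P2:I, P3:I | bus: BusRdX
[4] P1: store L3 := 91 | P0:I, P1:M(91), P2:I, P3:I | bus: BusRdX,Flush
[5] P1: store L3 := 80 | P0:I, P1:M(80), P2:I, P3:I | bus: none
[6] P0: store L3 := 5 | P0:M(5), P1:I, P2:I, P3:I | bus: BusRdX,Flush
[7] P2: store L0 := 11 | P0:I, P1:I, P2:M(11), P3:I | bus: BusRdX
[8] P0: store L3 := 70 | P0:M(70), P1:I, P2:I, P3:I | bus: none
[9] P2: load  L4 | P0:I, P1:I, P2:M(59), P3:I | bus: none
[10] P3: load  L3 | P0:S(70), P1:I, P2:I, P3:S(70) | bus: BusRd,Flush
[11] P3: load  L3 | P0:S(70), P1:I, P2:I, P3:S(70) | bus: none
[12] P0: store L3 := 4 | P0:M(4), P1:I, P2:I, P3:I | bus: BusRdX
[13] P3: load  L3 | P0:S(4), P1:I, P2:I, P3:S(4) | bus: BusRd,Flush
[14] P1: load  L2 | P0:I, P1:S(30), P2:I, P3:I | bus: BusRd
[15] P2: load  L3 | P0:S(4), P1:I, P2:S(4), P3:S(4) | bus: BusRd
[16] P0: store L3 := 79 | P0:M(79), P1:I, P2:I, P3:I | bus: BusRdX
[17] P3: load  L3 | P0:S(79), P1:I, P2:I, P3:S(79) | bus: BusRd,Flush
[18] P2: load  L3 | P0:S(79), P1:I, P2:S(79), P3:S(79) | bus: BusRd
[19] P1: load  L3 | P0:S(79), P1:S(79), P2:S(79), P3:S(79) | bus: BusRd
[20] P1: store L3 := 82 | P0:I, P1:M(82), P2:I, P3:I | bus: BusRdX
[21] P2: load  L3 | P0:I, P1:S(82), P2:S(82), P3:I | bus: BusRd,Flush
[22] P1: store L3 := 98 | P0:I, P1:M(98), P2:I, P3:I | bus: BusRdX
[23] P1: store L3 := 83 | P0:I, P1:M(83), P2:I, P3:I | bus: none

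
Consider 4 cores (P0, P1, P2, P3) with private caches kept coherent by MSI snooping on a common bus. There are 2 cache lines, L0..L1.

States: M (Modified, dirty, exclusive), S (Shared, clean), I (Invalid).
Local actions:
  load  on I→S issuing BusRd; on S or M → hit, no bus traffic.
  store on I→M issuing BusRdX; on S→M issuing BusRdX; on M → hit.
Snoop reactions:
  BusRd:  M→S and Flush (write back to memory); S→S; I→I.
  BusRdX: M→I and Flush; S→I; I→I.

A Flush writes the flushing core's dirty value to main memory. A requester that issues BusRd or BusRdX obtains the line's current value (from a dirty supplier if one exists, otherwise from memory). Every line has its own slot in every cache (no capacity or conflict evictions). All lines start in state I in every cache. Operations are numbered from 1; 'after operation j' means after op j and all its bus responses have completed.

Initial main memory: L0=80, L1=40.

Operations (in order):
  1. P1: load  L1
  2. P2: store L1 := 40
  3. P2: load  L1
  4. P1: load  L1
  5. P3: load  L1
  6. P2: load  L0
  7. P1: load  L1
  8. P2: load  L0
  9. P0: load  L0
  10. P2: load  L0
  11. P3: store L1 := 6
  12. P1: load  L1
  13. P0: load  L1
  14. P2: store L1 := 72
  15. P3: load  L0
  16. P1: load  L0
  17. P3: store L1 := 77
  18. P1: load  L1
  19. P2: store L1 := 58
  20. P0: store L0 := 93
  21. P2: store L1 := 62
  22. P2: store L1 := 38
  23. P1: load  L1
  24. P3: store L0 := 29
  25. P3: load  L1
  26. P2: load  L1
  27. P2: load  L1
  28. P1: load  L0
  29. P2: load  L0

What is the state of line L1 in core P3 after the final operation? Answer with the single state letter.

state = S

[1] P1: load  L1 | P0:I, P1:S(40), P2:I, P3:I | bus: BusRd
[2] P2: store L1 := 40 | P0:I, P1:I, P2:M(40), P3:I | bus: BusRdX
[3] P2: load  L1 | P0:I, P1:I, P2:M(40), P3:I | bus: none
[4] P1: load  L1 | P0:I, P1:S(40), P2:S(40), P3:I | bus: BusRd,Flush
[5] P3: load  L1 | P0:I, P1:S(40), P2:S(40), P3:S(40) | bus: BusRd
[6] P2: load  L0 | P0:I, P1:I, P2:S(80), P3:I | bus: BusRd
[7] P1: load  L1 | P0:I, P1:S(40), P2:S(40), P3:S(40) | bus: none
[8] P2: load  L0 | P0:I, P1:I, P2:S(80), P3:I | bus: none
[9] P0: load  L0 | P0:S(80), P1:I, P2:S(80), P3:I | bus: BusRd
[10] P2: load  L0 | P0:S(80), P1:I, P2:S(80), P3:I | bus: none
[11] P3: store L1 := 6 | P0:I, P1:I, P2:I, P3:M(6) | bus: BusRdX
[12] P1: load  L1 | P0:I, P1:S(6), P2:I, P3:S(6) | bus: BusRd,Flush
[13] P0: load  L1 | P0:S(6), P1:S(6), P2:I, P3:S(6) | bus: BusRd
[14] P2: store L1 := 72 | P0:I, P1:I, P2:M(72), P3:I | bus: BusRdX
[15] P3: load  L0 | P0:S(80), P1:I, P2:S(80), P3:S(80) | bus: BusRd
[16] P1: load  L0 | P0:S(80), P1:S(80), P2:S(80), P3:S(80) | bus: BusRd
[17] P3: store L1 := 77 | P0:I, P1:I, P2:I, P3:M(77) | bus: BusRdX,Flush
[18] P1: load  L1 | P0:I, P1:S(77), P2:I, P3:S(77) | bus: BusRd,Flush
[19] P2: store L1 := 58 | P0:I, P1:I, P2:M(58), P3:I | bus: BusRdX
[20] P0: store L0 := 93 | P0:M(93), P1:I, P2:I, P3:I | bus: BusRdX
[21] P2: store L1 := 62 | P0:I, P1:I, P2:M(62), P3:I | bus: none
[22] P2: store L1 := 38 | P0:I, P1:I, P2:M(38), P3:I | bus: none
[23] P1: load  L1 | P0:I, P1:S(38), P2:S(38), P3:I | bus: BusRd,Flush
[24] P3: store L0 := 29 | P0:I, P1:I, P2:I, P3:M(29) | bus: BusRdX,Flush
[25] P3: load  L1 | P0:I, P1:S(38), P2:S(38), P3:S(38) | bus: BusRd
[26] P2: load  L1 | P0:I, P1:S(38), P2:S(38), P3:S(38) | bus: none
[27] P2: load  L1 | P0:I, P1:S(38), P2:S(38), P3:S(38) | bus: none
[28] P1: load  L0 | P0:I, P1:S(29), P2:I, P3:S(29) | bus: BusRd,Flush
[29] P2: load  L0 | P0:I, P1:S(29), P2:S(29), P3:S(29) | bus: BusRd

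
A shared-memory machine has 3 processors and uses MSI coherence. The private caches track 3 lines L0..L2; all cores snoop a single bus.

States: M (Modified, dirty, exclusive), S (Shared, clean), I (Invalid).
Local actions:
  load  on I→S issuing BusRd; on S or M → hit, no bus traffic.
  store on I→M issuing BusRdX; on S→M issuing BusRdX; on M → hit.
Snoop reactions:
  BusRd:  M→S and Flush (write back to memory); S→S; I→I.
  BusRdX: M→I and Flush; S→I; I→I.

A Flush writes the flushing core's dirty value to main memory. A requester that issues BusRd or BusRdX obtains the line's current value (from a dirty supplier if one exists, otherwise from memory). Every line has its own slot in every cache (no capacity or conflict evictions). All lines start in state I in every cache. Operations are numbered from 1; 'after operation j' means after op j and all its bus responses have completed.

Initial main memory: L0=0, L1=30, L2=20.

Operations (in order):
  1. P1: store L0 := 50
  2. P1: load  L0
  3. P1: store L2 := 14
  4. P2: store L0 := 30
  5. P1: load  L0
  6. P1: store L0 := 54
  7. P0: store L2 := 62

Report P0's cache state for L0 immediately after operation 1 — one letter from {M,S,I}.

state = I

step 1: P1: store L0 := 50  ⟶  IMI  (L0)  txn=BusRdX  M[L0]=0
step 2: P1: load  L0  ⟶  IMI  (L0)  txn=∅  M[L0]=0
step 3: P1: store L2 := 14  ⟶  IMI  (L2)  txn=BusRdX  M[L2]=20
step 4: P2: store L0 := 30  ⟶  IIM  (L0)  txn=BusRdX+Flush  M[L0]=50
step 5: P1: load  L0  ⟶  ISS  (L0)  txn=BusRd+Flush  M[L0]=30
step 6: P1: store L0 := 54  ⟶  IMI  (L0)  txn=BusRdX  M[L0]=30
step 7: P0: store L2 := 62  ⟶  MII  (L2)  txn=BusRdX+Flush  M[L2]=14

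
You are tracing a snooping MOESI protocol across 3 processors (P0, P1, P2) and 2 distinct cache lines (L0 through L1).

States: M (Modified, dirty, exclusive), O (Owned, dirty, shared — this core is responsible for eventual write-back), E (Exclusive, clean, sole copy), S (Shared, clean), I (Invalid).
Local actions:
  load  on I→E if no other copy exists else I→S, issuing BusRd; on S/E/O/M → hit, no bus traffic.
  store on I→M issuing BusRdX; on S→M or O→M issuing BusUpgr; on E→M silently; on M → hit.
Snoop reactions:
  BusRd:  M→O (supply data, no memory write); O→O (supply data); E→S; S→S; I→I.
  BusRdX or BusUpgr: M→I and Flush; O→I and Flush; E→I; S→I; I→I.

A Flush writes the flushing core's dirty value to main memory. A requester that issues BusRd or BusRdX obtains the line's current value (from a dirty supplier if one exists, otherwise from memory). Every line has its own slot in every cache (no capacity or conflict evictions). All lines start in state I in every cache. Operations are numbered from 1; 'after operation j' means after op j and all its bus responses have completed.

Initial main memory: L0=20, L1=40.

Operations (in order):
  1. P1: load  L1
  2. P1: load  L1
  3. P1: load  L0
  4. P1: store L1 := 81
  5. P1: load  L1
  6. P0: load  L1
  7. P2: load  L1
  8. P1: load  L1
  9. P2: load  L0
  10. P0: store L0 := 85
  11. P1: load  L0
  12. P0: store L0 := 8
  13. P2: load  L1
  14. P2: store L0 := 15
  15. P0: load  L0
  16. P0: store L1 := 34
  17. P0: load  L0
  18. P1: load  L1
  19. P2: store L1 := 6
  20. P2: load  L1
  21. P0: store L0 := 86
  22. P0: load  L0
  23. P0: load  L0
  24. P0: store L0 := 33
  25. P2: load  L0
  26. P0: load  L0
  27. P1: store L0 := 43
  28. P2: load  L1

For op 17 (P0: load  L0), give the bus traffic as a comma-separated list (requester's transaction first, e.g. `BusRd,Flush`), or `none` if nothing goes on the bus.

bus = none

  op1 P1: load  L1 → I/E/I on L1; bus BusRd; mem=40
  op2 P1: load  L1 → I/E/I on L1; bus (none); mem=40
  op3 P1: load  L0 → I/E/I on L0; bus BusRd; mem=20
  op4 P1: store L1 := 81 → I/M/I on L1; bus (none); mem=40
  op5 P1: load  L1 → I/M/I on L1; bus (none); mem=40
  op6 P0: load  L1 → S/O/I on L1; bus BusRd; mem=40
  op7 P2: load  L1 → S/O/S on L1; bus BusRd; mem=40
  op8 P1: load  L1 → S/O/S on L1; bus (none); mem=40
  op9 P2: load  L0 → I/S/S on L0; bus BusRd; mem=20
  op10 P0: store L0 := 85 → M/I/I on L0; bus BusRdX; mem=20
  op11 P1: load  L0 → O/S/I on L0; bus BusRd; mem=20
  op12 P0: store L0 := 8 → M/I/I on L0; bus BusUpgr; mem=20
  op13 P2: load  L1 → S/O/S on L1; bus (none); mem=40
  op14 P2: store L0 := 15 → I/I/M on L0; bus BusRdX Flush; mem=8
  op15 P0: load  L0 → S/I/O on L0; bus BusRd; mem=8
  op16 P0: store L1 := 34 → M/I/I on L1; bus BusUpgr Flush; mem=81
  op17 P0: load  L0 → S/I/O on L0; bus (none); mem=8
  op18 P1: load  L1 → O/S/I on L1; bus BusRd; mem=81
  op19 P2: store L1 := 6 → I/I/M on L1; bus BusRdX Flush; mem=34
  op20 P2: load  L1 → I/I/M on L1; bus (none); mem=34
  op21 P0: store L0 := 86 → M/I/I on L0; bus BusUpgr Flush; mem=15
  op22 P0: load  L0 → M/I/I on L0; bus (none); mem=15
  op23 P0: load  L0 → M/I/I on L0; bus (none); mem=15
  op24 P0: store L0 := 33 → M/I/I on L0; bus (none); mem=15
  op25 P2: load  L0 → O/I/S on L0; bus BusRd; mem=15
  op26 P0: load  L0 → O/I/S on L0; bus (none); mem=15
  op27 P1: store L0 := 43 → I/M/I on L0; bus BusRdX Flush; mem=33
  op28 P2: load  L1 → I/I/M on L1; bus (none); mem=34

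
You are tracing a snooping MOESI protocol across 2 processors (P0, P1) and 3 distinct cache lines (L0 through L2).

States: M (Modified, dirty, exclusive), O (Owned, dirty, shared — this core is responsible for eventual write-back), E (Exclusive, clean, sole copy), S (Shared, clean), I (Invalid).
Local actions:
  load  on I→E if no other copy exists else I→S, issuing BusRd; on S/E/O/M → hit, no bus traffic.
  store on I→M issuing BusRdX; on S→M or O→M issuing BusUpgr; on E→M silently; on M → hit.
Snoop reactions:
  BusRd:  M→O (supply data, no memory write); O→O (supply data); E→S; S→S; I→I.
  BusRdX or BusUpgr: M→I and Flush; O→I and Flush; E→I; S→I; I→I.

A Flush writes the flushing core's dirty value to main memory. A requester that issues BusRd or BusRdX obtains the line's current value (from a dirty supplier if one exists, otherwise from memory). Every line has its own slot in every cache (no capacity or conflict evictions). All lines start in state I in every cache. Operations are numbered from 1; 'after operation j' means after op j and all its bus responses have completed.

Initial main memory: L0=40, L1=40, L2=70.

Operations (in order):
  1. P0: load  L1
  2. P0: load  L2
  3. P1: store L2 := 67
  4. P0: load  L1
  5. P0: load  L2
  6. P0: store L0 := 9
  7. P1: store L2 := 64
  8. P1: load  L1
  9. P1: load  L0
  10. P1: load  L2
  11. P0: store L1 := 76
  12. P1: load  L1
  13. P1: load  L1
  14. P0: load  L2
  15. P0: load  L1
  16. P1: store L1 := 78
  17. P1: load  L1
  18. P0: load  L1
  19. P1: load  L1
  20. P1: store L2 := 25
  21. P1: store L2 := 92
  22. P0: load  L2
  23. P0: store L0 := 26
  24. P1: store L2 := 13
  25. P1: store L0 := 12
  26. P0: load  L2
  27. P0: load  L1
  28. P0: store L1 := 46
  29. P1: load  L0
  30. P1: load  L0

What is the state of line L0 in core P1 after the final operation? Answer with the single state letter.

state = M

  op1 P0: load  L1 → E/I on L1; bus BusRd; mem=40
  op2 P0: load  L2 → E/I on L2; bus BusRd; mem=70
  op3 P1: store L2 := 67 → I/M on L2; bus BusRdX; mem=70
  op4 P0: load  L1 → E/I on L1; bus (none); mem=40
  op5 P0: load  L2 → S/O on L2; bus BusRd; mem=70
  op6 P0: store L0 := 9 → M/I on L0; bus BusRdX; mem=40
  op7 P1: store L2 := 64 → I/M on L2; bus BusUpgr; mem=70
  op8 P1: load  L1 → S/S on L1; bus BusRd; mem=40
  op9 P1: load  L0 → O/S on L0; bus BusRd; mem=40
  op10 P1: load  L2 → I/M on L2; bus (none); mem=70
  op11 P0: store L1 := 76 → M/I on L1; bus BusUpgr; mem=40
  op12 P1: load  L1 → O/S on L1; bus BusRd; mem=40
  op13 P1: load  L1 → O/S on L1; bus (none); mem=40
  op14 P0: load  L2 → S/O on L2; bus BusRd; mem=70
  op15 P0: load  L1 → O/S on L1; bus (none); mem=40
  op16 P1: store L1 := 78 → I/M on L1; bus BusUpgr Flush; mem=76
  op17 P1: load  L1 → I/M on L1; bus (none); mem=76
  op18 P0: load  L1 → S/O on L1; bus BusRd; mem=76
  op19 P1: load  L1 → S/O on L1; bus (none); mem=76
  op20 P1: store L2 := 25 → I/M on L2; bus BusUpgr; mem=70
  op21 P1: store L2 := 92 → I/M on L2; bus (none); mem=70
  op22 P0: load  L2 → S/O on L2; bus BusRd; mem=70
  op23 P0: store L0 := 26 → M/I on L0; bus BusUpgr; mem=40
  op24 P1: store L2 := 13 → I/M on L2; bus BusUpgr; mem=70
  op25 P1: store L0 := 12 → I/M on L0; bus BusRdX Flush; mem=26
  op26 P0: load  L2 → S/O on L2; bus BusRd; mem=70
  op27 P0: load  L1 → S/O on L1; bus (none); mem=76
  op28 P0: store L1 := 46 → M/I on L1; bus BusUpgr Flush; mem=78
  op29 P1: load  L0 → I/M on L0; bus (none); mem=26
  op30 P1: load  L0 → I/M on L0; bus (none); mem=26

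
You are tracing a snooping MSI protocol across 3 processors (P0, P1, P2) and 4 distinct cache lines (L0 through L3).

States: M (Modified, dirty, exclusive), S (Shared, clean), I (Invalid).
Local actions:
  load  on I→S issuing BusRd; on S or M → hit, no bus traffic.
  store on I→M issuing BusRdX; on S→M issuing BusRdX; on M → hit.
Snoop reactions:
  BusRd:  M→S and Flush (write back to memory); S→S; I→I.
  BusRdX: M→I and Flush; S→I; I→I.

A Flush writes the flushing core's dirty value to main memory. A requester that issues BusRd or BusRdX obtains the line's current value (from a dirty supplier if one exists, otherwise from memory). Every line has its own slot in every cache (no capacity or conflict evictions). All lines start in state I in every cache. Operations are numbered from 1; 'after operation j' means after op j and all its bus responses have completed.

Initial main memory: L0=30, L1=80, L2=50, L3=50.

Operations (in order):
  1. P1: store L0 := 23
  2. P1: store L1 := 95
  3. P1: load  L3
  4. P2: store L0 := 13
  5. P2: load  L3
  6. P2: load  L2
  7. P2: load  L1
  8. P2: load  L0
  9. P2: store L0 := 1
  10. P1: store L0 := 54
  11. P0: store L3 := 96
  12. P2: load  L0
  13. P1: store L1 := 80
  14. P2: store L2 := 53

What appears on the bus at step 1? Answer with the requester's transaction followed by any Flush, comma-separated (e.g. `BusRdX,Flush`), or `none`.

[1] P1: store L0 := 23 | P0:I, P1:M(23), P2:I | bus: BusRdX
[2] P1: store L1 := 95 | P0:I, P1:M(95), P2:I | bus: BusRdX
[3] P1: load  L3 | P0:I, P1:S(50), P2:I | bus: BusRd
[4] P2: store L0 := 13 | P0:I, P1:I, P2:M(13) | bus: BusRdX,Flush
[5] P2: load  L3 | P0:I, P1:S(50), P2:S(50) | bus: BusRd
[6] P2: load  L2 | P0:I, P1:I, P2:S(50) | bus: BusRd
[7] P2: load  L1 | P0:I, P1:S(95), P2:S(95) | bus: BusRd,Flush
[8] P2: load  L0 | P0:I, P1:I, P2:M(13) | bus: none
[9] P2: store L0 := 1 | P0:I, P1:I, P2:M(1) | bus: none
[10] P1: store L0 := 54 | P0:I, P1:M(54), P2:I | bus: BusRdX,Flush
[11] P0: store L3 := 96 | P0:M(96), P1:I, P2:I | bus: BusRdX
[12] P2: load  L0 | P0:I, P1:S(54), P2:S(54) | bus: BusRd,Flush
[13] P1: store L1 := 80 | P0:I, P1:M(80), P2:I | bus: BusRdX
[14] P2: store L2 := 53 | P0:I, P1:I, P2:M(53) | bus: BusRdX

bus = BusRdX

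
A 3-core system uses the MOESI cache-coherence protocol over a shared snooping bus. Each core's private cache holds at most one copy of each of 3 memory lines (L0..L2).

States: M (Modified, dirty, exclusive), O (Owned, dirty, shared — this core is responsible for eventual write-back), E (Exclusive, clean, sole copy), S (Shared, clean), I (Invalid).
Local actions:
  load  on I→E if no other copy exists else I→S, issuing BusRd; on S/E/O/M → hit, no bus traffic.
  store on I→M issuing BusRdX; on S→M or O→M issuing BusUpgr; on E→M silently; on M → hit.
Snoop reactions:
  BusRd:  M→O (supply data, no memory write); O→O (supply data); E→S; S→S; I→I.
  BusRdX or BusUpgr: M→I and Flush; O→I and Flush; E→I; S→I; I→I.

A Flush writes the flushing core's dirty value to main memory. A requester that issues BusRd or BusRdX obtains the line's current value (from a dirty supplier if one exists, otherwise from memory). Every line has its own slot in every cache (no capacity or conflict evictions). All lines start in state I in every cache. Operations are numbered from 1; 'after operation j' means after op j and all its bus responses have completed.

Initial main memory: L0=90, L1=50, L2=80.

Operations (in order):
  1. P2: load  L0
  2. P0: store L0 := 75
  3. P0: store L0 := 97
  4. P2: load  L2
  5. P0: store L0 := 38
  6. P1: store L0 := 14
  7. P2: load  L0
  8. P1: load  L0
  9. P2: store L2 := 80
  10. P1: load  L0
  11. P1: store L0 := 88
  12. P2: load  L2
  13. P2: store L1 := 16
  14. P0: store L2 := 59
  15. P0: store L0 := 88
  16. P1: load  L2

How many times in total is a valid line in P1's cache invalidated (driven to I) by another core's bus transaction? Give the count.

invalidations = 1

1. P2: load  L0  bus=[BusRd]  L0: P0=I P1=I P2=E  mem[L0]=90
2. P0: store L0 := 75  bus=[BusRdX]  L0: P0=M P1=I P2=I  mem[L0]=90
3. P0: store L0 := 97  bus=[-]  L0: P0=M P1=I P2=I  mem[L0]=90
4. P2: load  L2  bus=[BusRd]  L2: P0=I P1=I P2=E  mem[L2]=80
5. P0: store L0 := 38  bus=[-]  L0: P0=M P1=I P2=I  mem[L0]=90
6. P1: store L0 := 14  bus=[BusRdX,Flush]  L0: P0=I P1=M P2=I  mem[L0]=38
7. P2: load  L0  bus=[BusRd]  L0: P0=I P1=O P2=S  mem[L0]=38
8. P1: load  L0  bus=[-]  L0: P0=I P1=O P2=S  mem[L0]=38
9. P2: store L2 := 80  bus=[-]  L2: P0=I P1=I P2=M  mem[L2]=80
10. P1: load  L0  bus=[-]  L0: P0=I P1=O P2=S  mem[L0]=38
11. P1: store L0 := 88  bus=[BusUpgr]  L0: P0=I P1=M P2=I  mem[L0]=38
12. P2: load  L2  bus=[-]  L2: P0=I P1=I P2=M  mem[L2]=80
13. P2: store L1 := 16  bus=[BusRdX]  L1: P0=I P1=I P2=M  mem[L1]=50
14. P0: store L2 := 59  bus=[BusRdX,Flush]  L2: P0=M P1=I P2=I  mem[L2]=80
15. P0: store L0 := 88  bus=[BusRdX,Flush]  L0: P0=M P1=I P2=I  mem[L0]=88
16. P1: load  L2  bus=[BusRd]  L2: P0=O P1=S P2=I  mem[L2]=80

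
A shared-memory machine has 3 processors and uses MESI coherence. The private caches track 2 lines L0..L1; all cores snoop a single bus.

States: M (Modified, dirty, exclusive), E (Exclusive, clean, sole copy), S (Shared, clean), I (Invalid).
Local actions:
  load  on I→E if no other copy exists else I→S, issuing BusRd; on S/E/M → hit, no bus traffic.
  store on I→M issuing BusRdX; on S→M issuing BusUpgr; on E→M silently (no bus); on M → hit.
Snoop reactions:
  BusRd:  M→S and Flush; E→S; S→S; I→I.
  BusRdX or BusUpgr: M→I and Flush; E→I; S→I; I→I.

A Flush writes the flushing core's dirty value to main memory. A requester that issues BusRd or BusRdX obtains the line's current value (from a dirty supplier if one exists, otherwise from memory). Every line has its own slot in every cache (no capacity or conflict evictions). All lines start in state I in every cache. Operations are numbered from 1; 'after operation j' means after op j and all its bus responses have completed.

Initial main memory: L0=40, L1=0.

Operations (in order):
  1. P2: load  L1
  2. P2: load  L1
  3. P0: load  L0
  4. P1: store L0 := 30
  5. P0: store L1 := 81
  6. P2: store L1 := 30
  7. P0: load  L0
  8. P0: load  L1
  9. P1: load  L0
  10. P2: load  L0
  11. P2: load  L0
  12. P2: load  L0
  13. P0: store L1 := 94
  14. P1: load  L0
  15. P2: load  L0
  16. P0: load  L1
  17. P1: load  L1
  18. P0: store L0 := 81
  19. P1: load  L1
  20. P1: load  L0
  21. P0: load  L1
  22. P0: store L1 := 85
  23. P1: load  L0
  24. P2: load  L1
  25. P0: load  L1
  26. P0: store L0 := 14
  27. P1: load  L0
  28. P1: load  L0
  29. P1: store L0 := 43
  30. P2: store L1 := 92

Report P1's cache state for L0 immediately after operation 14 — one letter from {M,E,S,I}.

state = S

1. P2: load  L1  bus=[BusRd]  L1: P0=I P1=I P2=E  mem[L1]=0
2. P2: load  L1  bus=[-]  L1: P0=I P1=I P2=E  mem[L1]=0
3. P0: load  L0  bus=[BusRd]  L0: P0=E P1=I P2=I  mem[L0]=40
4. P1: store L0 := 30  bus=[BusRdX]  L0: P0=I P1=M P2=I  mem[L0]=40
5. P0: store L1 := 81  bus=[BusRdX]  L1: P0=M P1=I P2=I  mem[L1]=0
6. P2: store L1 := 30  bus=[BusRdX,Flush]  L1: P0=I P1=I P2=M  mem[L1]=81
7. P0: load  L0  bus=[BusRd,Flush]  L0: P0=S P1=S P2=I  mem[L0]=30
8. P0: load  L1  bus=[BusRd,Flush]  L1: P0=S P1=I P2=S  mem[L1]=30
9. P1: load  L0  bus=[-]  L0: P0=S P1=S P2=I  mem[L0]=30
10. P2: load  L0  bus=[BusRd]  L0: P0=S P1=S P2=S  mem[L0]=30
11. P2: load  L0  bus=[-]  L0: P0=S P1=S P2=S  mem[L0]=30
12. P2: load  L0  bus=[-]  L0: P0=S P1=S P2=S  mem[L0]=30
13. P0: store L1 := 94  bus=[BusUpgr]  L1: P0=M P1=I P2=I  mem[L1]=30
14. P1: load  L0  bus=[-]  L0: P0=S P1=S P2=S  mem[L0]=30
15. P2: load  L0  bus=[-]  L0: P0=S P1=S P2=S  mem[L0]=30
16. P0: load  L1  bus=[-]  L1: P0=M P1=I P2=I  mem[L1]=30
17. P1: load  L1  bus=[BusRd,Flush]  L1: P0=S P1=S P2=I  mem[L1]=94
18. P0: store L0 := 81  bus=[BusUpgr]  L0: P0=M P1=I P2=I  mem[L0]=30
19. P1: load  L1  bus=[-]  L1: P0=S P1=S P2=I  mem[L1]=94
20. P1: load  L0  bus=[BusRd,Flush]  L0: P0=S P1=S P2=I  mem[L0]=81
21. P0: load  L1  bus=[-]  L1: P0=S P1=S P2=I  mem[L1]=94
22. P0: store L1 := 85  bus=[BusUpgr]  L1: P0=M P1=I P2=I  mem[L1]=94
23. P1: load  L0  bus=[-]  L0: P0=S P1=S P2=I  mem[L0]=81
24. P2: load  L1  bus=[BusRd,Flush]  L1: P0=S P1=I P2=S  mem[L1]=85
25. P0: load  L1  bus=[-]  L1: P0=S P1=I P2=S  mem[L1]=85
26. P0: store L0 := 14  bus=[BusUpgr]  L0: P0=M P1=I P2=I  mem[L0]=81
27. P1: load  L0  bus=[BusRd,Flush]  L0: P0=S P1=S P2=I  mem[L0]=14
28. P1: load  L0  bus=[-]  L0: P0=S P1=S P2=I  mem[L0]=14
29. P1: store L0 := 43  bus=[BusUpgr]  L0: P0=I P1=M P2=I  mem[L0]=14
30. P2: store L1 := 92  bus=[BusUpgr]  L1: P0=I P1=I P2=M  mem[L1]=85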